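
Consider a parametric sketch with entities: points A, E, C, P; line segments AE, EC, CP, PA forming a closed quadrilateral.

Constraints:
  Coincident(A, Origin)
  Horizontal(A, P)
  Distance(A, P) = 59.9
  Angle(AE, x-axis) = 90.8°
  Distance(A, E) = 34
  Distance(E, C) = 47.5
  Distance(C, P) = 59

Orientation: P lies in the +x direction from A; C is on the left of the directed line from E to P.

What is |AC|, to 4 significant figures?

69.81

Checks: A = (0.00, 0.00) ✓; |EC| = 47.50 ✓; |CP| = 59.00 ✓.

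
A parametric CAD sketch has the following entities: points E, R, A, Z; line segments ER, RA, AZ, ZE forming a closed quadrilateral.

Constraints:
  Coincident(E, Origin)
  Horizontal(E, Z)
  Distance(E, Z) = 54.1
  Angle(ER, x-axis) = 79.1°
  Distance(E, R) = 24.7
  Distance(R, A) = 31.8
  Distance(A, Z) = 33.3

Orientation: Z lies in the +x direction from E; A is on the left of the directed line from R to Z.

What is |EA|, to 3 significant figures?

45.9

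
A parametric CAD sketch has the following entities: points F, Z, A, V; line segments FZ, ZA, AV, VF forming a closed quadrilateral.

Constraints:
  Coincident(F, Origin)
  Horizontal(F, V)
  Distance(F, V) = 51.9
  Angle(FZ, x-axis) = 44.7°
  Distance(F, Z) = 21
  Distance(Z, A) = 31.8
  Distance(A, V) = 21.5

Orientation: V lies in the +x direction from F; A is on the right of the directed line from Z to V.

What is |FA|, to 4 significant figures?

35.25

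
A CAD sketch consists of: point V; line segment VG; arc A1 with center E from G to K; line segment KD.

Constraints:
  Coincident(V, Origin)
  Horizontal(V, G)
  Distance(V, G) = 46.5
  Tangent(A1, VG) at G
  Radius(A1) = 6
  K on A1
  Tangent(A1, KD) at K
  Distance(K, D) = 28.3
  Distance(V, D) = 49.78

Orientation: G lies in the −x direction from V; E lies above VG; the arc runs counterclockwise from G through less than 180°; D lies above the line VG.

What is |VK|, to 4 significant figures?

40.89

V is at the origin; V and G share the same y with |VG| = 46.5 and G on the −x side, so G = (-46.50, 0.000). A1 meets VG tangentially, so EG is at right angles to VG, so E = G + (0, 6) = (-46.50, 6.000). Since EK ⟂ KD (tangency), |ED| = √(6.0² + 28.3²) = 28.93 regardless of where K sits on A1. So D lies on both circle(V, 49.78) and circle(E, 28.93); the above-VG intersection is D = (-36.98, 33.32). K is the foot of the tangent from D: K = (-40.55, 5.245).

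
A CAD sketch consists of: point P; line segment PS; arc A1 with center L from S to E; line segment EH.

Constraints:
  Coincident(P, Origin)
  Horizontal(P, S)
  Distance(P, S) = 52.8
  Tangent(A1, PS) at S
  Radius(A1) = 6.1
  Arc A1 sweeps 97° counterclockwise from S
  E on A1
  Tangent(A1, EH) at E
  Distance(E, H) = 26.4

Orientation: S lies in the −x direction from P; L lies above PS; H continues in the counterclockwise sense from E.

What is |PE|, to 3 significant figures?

47.2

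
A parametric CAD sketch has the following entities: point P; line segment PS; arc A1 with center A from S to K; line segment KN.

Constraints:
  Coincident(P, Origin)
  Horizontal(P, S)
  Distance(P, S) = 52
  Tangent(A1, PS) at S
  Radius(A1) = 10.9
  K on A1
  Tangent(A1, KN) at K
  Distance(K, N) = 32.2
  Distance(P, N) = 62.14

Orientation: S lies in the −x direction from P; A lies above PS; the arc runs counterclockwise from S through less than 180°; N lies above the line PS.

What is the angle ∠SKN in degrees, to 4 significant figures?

132.5°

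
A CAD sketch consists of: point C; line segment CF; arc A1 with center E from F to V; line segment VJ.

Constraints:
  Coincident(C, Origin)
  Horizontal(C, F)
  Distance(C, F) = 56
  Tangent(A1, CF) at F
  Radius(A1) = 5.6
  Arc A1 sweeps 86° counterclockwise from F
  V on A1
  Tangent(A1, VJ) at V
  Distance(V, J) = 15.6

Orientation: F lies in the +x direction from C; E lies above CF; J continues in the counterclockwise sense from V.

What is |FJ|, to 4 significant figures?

21.82

C is at the origin; C and F share the same y with |CF| = 56.0 and F on the +x side, so F = (56.00, 0.000). The tangent condition forces EF to be normal to CF, so E = F + (0, 5.6) = (56.00, 5.600). On A1, F sits at bearing -90° from E; an 86° counterclockwise sweep puts V at bearing -4°, so V = E + 5.6·(cos -4°, sin -4°) = (61.59, 5.209). Tangency of A1 to VJ means the radius EV is perpendicular to VJ, so VJ runs along (−sin -4°, cos -4°); with |VJ| = 15.6, J = (62.67, 20.77). Then |FJ| = |J − F| = 21.82.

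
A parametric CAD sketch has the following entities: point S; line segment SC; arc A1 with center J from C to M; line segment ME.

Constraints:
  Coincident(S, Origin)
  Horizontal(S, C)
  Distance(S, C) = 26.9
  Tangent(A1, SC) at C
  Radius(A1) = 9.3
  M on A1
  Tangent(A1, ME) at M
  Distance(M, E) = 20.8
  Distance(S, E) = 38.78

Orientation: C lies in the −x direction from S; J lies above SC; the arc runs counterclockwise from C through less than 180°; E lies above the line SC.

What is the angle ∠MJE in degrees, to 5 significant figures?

65.910°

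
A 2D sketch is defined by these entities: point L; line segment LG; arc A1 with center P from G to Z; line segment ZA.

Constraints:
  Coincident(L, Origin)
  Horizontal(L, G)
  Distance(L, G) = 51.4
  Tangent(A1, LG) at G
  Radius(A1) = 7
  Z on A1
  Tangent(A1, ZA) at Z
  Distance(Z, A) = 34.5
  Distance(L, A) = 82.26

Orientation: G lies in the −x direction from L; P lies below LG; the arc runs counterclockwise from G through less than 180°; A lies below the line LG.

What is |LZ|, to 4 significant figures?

57.45

Checks: ∠(PG, GL) = 90.00° ✓; |PG| = 7.000 ✓; |PZ| = 7.000 ✓; ∠(PZ, ZA) = 90.00° ✓; |ZA| = 34.50 ✓; |LA| = 82.26 ✓.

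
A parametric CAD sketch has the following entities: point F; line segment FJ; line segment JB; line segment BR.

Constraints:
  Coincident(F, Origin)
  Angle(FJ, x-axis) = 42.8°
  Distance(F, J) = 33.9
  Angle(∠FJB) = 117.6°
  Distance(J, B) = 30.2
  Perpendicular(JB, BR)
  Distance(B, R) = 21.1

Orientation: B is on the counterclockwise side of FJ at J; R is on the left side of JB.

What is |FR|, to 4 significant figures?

46.77

F is at the origin; FJ runs at 42.8° with length 33.9, so J = 33.9·(cos 42.8°, sin 42.8°) = (24.87, 23.03). ∠FJB = 117.6°, so JB runs at 42.8° + (180° − 117.6°) = 105.2° from the x-axis; with |JB| = 30.2, B = J + 30.2·(cos 105.2°, sin 105.2°) = (16.96, 52.18). JB is perpendicular to BR; with |BR| = 21.1 on the left of JB, R = B + 21.1·(-0.9650, -0.2622) = (-3.407, 46.64). Then |FR| = |R − F| = 46.77.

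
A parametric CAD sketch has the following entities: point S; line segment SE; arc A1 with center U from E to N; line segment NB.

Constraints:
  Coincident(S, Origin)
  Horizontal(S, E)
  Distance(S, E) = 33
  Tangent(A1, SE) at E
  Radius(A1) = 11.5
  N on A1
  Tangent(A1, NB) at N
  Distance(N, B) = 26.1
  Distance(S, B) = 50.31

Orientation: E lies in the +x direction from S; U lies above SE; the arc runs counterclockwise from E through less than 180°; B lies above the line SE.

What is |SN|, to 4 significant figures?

46.33

Checks: |UN| = 11.50 ✓; ∠(UN, NB) = 90.00° ✓; |NB| = 26.10 ✓; |SB| = 50.31 ✓.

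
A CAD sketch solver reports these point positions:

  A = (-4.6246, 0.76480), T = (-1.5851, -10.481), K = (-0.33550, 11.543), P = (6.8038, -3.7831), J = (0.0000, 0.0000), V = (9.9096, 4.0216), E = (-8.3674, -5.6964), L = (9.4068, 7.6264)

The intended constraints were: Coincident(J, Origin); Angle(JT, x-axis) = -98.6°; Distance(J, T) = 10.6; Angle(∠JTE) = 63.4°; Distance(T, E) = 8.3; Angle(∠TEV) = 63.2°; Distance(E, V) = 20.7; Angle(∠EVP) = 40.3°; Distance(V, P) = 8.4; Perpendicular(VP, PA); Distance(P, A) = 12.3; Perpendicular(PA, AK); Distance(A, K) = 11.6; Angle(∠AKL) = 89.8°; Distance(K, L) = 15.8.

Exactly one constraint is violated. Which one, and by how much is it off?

Distance(K, L) = 15.8 — off by 5.30.

J = (0.00, 0.00) ✓; JT at -98.60° ✓; |JT| = 10.60 ✓; ∠JTE = 63.40° ✓; |TE| = 8.300 ✓; ∠TEV = 63.20° ✓; |EV| = 20.70 ✓; ∠EVP = 40.30° ✓; |VP| = 8.400 ✓; ∠(VP, PA) = 90.00° ✓; |PA| = 12.30 ✓; ∠(PA, AK) = 90.00° ✓; |AK| = 11.60 ✓; ∠AKL = 89.80° ✓; |KL| = 10.50 ✗.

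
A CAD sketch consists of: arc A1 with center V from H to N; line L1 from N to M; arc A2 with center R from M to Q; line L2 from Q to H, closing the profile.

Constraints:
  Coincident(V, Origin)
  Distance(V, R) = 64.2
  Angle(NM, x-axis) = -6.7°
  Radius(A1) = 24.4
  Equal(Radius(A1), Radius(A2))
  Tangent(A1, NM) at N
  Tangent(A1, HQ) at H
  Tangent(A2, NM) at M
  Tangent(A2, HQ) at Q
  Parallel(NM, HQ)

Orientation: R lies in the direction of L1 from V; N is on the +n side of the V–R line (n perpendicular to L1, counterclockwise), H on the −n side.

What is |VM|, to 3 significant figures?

68.7

The slot axis is L1's direction at -6.7°, so u = (cos -6.7°, sin -6.7°) = (0.993, -0.117) and n = (−sin -6.7°, cos -6.7°) = (0.117, 0.993). V is at the origin and R lies 64.2 along u from V, so R = 64.2·u = (63.8, -7.49). Tangency of A1 to both parallel lines with radius 24.4 puts N and H at V ± 24.4·n: N = (2.85, 24.2), H = (-2.85, -24.2). Equal radii place M and Q the same way about R: M = R + 24.4·n = (66.6, 16.7), Q = R − 24.4·n = (60.9, -31.7). Then |VM| = |M − V| = 68.7.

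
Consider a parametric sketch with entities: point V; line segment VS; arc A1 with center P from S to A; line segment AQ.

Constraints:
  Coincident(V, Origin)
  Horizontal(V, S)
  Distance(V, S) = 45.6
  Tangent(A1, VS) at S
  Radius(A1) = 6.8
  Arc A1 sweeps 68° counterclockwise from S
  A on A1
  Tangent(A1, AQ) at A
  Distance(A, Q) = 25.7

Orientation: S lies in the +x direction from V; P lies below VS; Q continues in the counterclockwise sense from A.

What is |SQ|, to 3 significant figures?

32.3

V is at the origin; VS is horizontal with |VS| = 45.6 and S on the +x side, so S = (45.6, 0.00). The tangent condition forces PS to be normal to VS, so P = S + (0, -6.8) = (45.6, -6.80). On A1, S sits at bearing 90° from P; a 68° counterclockwise sweep puts A at bearing 158°, so A = P + 6.8·(cos 158°, sin 158°) = (39.3, -4.25). Since A1 is tangent to AQ there, PA ⟂ AQ, so AQ runs along (−sin 158°, cos 158°); with |AQ| = 25.7, Q = (29.7, -28.1). Then |SQ| = |Q − S| = 32.3.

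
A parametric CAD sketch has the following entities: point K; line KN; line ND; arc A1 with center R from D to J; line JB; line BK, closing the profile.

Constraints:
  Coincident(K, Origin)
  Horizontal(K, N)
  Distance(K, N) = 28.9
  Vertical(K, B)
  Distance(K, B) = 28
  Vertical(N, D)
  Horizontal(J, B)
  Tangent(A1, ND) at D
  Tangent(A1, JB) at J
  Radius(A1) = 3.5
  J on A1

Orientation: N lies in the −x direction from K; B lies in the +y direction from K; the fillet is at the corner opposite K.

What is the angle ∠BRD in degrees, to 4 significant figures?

172.2°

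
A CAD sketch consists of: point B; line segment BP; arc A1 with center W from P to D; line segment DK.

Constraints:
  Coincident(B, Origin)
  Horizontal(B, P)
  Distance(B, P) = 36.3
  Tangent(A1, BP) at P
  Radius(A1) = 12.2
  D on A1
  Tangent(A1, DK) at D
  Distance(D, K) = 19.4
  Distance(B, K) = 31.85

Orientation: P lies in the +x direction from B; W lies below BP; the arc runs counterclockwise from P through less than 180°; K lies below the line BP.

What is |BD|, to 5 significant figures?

26.103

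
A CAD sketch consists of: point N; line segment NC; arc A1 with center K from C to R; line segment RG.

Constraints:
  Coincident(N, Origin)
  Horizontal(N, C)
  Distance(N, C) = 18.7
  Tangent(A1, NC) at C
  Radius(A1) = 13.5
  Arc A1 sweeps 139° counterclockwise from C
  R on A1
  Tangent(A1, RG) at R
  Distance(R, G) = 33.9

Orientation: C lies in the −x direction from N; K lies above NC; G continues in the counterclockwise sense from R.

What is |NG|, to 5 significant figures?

58.005

N is at the origin; N and C share the same y with |NC| = 18.7 and C on the −x side, so C = (-18.700, 0.0000). Since A1 is tangent to NC there, KC ⟂ NC, so K = C + (0, 13.5) = (-18.700, 13.500). On A1, C sits at bearing -90° from K; a 139° counterclockwise sweep puts R at bearing 49°, so R = K + 13.5·(cos 49°, sin 49°) = (-9.8432, 23.689). Since A1 is tangent to RG there, KR ⟂ RG, so RG runs along (−sin 49°, cos 49°); with |RG| = 33.9, G = (-35.428, 45.929). Then |NG| = |G − N| = 58.005.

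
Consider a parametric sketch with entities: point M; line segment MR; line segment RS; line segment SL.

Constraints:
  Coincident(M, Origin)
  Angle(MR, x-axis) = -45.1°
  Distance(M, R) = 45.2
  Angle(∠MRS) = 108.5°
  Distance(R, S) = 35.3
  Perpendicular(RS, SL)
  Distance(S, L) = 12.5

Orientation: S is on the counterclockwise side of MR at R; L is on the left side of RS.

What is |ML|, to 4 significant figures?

58.19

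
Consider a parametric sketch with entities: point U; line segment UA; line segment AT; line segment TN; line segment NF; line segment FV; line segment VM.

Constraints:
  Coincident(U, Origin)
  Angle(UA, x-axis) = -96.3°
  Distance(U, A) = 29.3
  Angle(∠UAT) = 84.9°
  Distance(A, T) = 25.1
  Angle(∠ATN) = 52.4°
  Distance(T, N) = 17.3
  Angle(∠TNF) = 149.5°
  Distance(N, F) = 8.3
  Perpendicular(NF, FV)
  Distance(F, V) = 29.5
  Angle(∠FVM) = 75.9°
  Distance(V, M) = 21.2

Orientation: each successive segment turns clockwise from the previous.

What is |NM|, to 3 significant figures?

27.2

NF ⟂ FV, so FV runs at -79.5°; with |FV| = 29.5, V = (-1.23, -40.3). ∠FVM = 75.9° gives VM at 176° from the x-axis; with |VM| = 21.2, M = (-22.4, -39.0). Then |NM| = |M − N| = 27.2.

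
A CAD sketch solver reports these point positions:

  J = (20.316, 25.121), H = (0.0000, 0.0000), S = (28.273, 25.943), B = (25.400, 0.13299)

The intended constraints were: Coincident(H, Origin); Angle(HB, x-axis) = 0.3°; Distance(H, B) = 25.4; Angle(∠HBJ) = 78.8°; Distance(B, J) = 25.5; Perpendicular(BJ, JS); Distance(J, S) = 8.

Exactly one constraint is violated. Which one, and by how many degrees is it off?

Perpendicular(BJ, JS) — off by 5.60°.

H = (0.00, 0.00) ✓; HB at 0.3000° ✓; |HB| = 25.40 ✓; ∠HBJ = 78.80° ✓; |BJ| = 25.50 ✓; ∠(BJ, JS) = 95.60° ✗; |JS| = 7.999 ✓.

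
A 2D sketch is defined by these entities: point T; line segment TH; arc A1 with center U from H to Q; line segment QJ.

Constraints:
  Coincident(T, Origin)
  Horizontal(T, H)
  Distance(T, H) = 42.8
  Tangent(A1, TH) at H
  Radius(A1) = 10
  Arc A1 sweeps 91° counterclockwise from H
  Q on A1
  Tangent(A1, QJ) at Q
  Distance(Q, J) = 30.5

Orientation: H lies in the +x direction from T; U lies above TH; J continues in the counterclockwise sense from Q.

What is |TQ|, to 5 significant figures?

53.770

Tangency of A1 to TH means the radius UH is perpendicular to TH, so U = H + (0, 10) = (42.800, 10.000). On A1, H sits at bearing -90° from U; a 91° counterclockwise sweep puts Q at bearing 1°, so Q = U + 10.0·(cos 1°, sin 1°) = (52.798, 10.175). Then |TQ| = |Q − T| = 53.770.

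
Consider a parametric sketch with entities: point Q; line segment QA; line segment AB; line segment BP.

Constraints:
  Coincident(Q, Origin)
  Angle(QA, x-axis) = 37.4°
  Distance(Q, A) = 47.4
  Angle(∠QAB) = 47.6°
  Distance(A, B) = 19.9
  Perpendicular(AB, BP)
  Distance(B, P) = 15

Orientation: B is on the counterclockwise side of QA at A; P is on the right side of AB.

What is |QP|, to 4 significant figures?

51.44

∠QAB = 47.6°, so AB runs at 37.4° + (180° − 47.6°) = 169.8° from the x-axis; with |AB| = 19.9, B = A + 19.9·(cos 169.8°, sin 169.8°) = (18.07, 32.31). AB is perpendicular to BP; with |BP| = 15.0 on the right of AB, P = B + 15.0·(0.1771, 0.9842) = (20.73, 47.08). Then |QP| = |P − Q| = 51.44.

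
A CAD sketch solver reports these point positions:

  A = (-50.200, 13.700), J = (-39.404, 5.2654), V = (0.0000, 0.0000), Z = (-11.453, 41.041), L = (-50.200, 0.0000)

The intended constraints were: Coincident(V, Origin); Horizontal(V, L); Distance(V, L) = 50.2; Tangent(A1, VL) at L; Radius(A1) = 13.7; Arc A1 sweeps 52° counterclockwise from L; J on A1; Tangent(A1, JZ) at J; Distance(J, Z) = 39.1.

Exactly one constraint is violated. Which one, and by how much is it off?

Distance(J, Z) = 39.1 — off by 6.30.

V = (0.00, 0.00) ✓; V.y = 0.00, L.y = 0.00 ✓; |VL| = 50.20 ✓; ∠(AL, LV) = 90.00° ✓; |AL| = 13.70 ✓; bearing(A→J) − bearing(A→L) = 52.00° ✓; |AJ| = 13.70 ✓; ∠(AJ, JZ) = 90.00° ✓; |JZ| = 45.40 ✗.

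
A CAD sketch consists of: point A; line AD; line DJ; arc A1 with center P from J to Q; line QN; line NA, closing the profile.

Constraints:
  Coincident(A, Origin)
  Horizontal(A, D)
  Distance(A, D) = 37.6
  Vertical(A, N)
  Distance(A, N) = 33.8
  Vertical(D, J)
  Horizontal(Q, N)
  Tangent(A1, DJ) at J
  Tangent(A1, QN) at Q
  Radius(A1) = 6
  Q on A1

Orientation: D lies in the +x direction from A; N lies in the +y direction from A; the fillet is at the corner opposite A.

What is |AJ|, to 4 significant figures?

46.76

A is at the origin; A and D share the same y with |AD| = 37.6 and D on the +x side, so D = (37.60, 0.000). A and N share the same x with |AN| = 33.8 and N on the +y side, so N = (0.000, 33.80). The virtual corner opposite A is at (37.60, 33.80). A1 meets DJ tangentially, so PJ is at right angles to DJ and since A1 is tangent to QN there, PQ ⟂ QN, with radius 6.0, so the center P sits 6.0 in from both sides at P = (31.60, 27.80). That places the tangent points at J = (37.60, 27.80) on DJ and Q = (31.60, 33.80) on QN. Then |AJ| = |J − A| = 46.76.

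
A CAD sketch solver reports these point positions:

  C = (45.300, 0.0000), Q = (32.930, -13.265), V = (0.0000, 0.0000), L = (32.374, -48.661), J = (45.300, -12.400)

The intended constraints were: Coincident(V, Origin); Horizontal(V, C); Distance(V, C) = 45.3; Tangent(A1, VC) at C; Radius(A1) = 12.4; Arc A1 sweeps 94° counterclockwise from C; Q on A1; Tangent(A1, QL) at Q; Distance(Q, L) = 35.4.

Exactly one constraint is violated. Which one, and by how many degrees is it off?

Tangent(A1, QL) at Q — off by 4.90°.

V = (0.00, 0.00) ✓; V.y = 0.00, C.y = 0.00 ✓; |VC| = 45.30 ✓; ∠(JC, CV) = 90.00° ✓; |JC| = 12.40 ✓; bearing(J→Q) − bearing(J→C) = 94.00° ✓; |JQ| = 12.40 ✓; ∠(JQ, QL) = 94.90° ✗; |QL| = 35.40 ✓.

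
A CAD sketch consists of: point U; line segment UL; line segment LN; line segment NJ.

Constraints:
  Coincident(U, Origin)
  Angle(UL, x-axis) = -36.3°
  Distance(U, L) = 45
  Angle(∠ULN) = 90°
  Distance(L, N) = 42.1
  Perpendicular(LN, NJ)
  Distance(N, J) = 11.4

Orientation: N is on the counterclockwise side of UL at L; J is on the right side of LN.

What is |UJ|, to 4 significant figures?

70.38

U is at the origin; UL runs at -36.3° with length 45.0, so L = 45.0·(cos -36.3°, sin -36.3°) = (36.27, -26.64). ∠ULN = 90.0°, so LN runs at -36.3° + (180° − 90.0°) = 53.70° from the x-axis; with |LN| = 42.1, N = L + 42.1·(cos 53.70°, sin 53.70°) = (61.19, 7.289). LN ⟂ NJ; with |NJ| = 11.4 on the right of LN, J = N + 11.4·(0.8059, -0.5920) = (70.38, 0.5400). Then |UJ| = |J − U| = 70.38.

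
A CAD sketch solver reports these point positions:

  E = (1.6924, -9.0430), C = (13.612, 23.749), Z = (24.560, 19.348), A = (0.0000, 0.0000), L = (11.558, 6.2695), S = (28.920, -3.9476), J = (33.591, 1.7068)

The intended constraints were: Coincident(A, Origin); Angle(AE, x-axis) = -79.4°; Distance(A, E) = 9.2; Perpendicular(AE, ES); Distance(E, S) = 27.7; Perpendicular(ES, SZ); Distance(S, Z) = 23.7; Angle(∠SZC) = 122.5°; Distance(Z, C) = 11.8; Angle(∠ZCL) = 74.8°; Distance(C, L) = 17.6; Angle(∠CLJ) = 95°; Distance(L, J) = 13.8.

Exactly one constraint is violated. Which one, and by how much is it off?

Distance(L, J) = 13.8 — off by 8.70.

A = (0.00, 0.00) ✓; AE at -79.40° ✓; |AE| = 9.200 ✓; ∠(AE, ES) = 90.00° ✓; |ES| = 27.70 ✓; ∠(ES, SZ) = 90.00° ✓; |SZ| = 23.70 ✓; ∠SZC = 122.5° ✓; |ZC| = 11.80 ✓; ∠ZCL = 74.80° ✓; |CL| = 17.60 ✓; ∠CLJ = 95.00° ✓; |LJ| = 22.50 ✗.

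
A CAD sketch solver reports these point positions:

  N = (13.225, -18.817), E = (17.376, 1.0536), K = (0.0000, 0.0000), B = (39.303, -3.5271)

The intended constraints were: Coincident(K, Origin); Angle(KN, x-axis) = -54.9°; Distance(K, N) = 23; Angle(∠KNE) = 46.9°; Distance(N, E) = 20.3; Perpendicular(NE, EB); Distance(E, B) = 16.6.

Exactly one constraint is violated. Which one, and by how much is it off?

Distance(E, B) = 16.6 — off by 5.80.

K = (0.00, 0.00) ✓; KN at -54.90° ✓; |KN| = 23.00 ✓; ∠KNE = 46.90° ✓; |NE| = 20.30 ✓; ∠(NE, EB) = 90.00° ✓; |EB| = 22.40 ✗.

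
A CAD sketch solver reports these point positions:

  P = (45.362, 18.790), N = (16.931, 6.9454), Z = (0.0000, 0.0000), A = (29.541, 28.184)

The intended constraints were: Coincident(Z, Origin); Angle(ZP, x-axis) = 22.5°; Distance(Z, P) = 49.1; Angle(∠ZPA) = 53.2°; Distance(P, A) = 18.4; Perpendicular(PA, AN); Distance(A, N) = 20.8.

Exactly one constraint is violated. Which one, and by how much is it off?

Distance(A, N) = 20.8 — off by 3.90.

Z = (0.00, 0.00) ✓; ZP at 22.50° ✓; |ZP| = 49.10 ✓; ∠ZPA = 53.20° ✓; |PA| = 18.40 ✓; ∠(PA, AN) = 90.00° ✓; |AN| = 24.70 ✗.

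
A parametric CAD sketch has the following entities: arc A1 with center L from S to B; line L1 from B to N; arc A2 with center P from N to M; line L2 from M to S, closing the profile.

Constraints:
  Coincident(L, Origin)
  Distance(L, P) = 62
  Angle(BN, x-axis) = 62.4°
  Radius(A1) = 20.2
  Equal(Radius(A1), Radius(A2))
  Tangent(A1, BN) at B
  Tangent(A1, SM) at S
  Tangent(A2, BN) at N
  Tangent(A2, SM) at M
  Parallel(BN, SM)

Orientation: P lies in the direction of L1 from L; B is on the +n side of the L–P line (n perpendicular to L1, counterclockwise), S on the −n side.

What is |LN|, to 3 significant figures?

65.2

The slot axis is L1's direction at 62.4°, so u = (cos 62.4°, sin 62.4°) = (0.463, 0.886) and n = (−sin 62.4°, cos 62.4°) = (-0.886, 0.463). L is at the origin and P lies 62.0 along u from L, so P = 62.0·u = (28.7, 54.9). Tangency of A1 to both parallel lines with radius 20.2 puts B and S at L ± 20.2·n: B = (-17.9, 9.36), S = (17.9, -9.36). Equal radii place N and M the same way about P: N = P + 20.2·n = (10.8, 64.3), M = P − 20.2·n = (46.6, 45.6). Then |LN| = |N − L| = 65.2.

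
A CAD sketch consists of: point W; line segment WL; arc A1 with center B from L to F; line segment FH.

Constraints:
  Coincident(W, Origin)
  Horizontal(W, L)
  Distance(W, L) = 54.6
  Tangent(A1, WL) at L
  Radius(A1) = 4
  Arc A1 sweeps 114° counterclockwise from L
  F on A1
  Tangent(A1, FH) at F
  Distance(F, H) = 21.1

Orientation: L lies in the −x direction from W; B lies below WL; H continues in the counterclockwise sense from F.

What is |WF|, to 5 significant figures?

58.525

W is at the origin; WL is horizontal with |WL| = 54.6 and L on the −x side, so L = (-54.600, 0.0000). Tangency of A1 to WL means the radius BL is perpendicular to WL, so B = L + (0, -4) = (-54.600, -4.0000). On A1, L sits at bearing 90° from B; a 114° counterclockwise sweep puts F at bearing 204°, so F = B + 4.0·(cos 204°, sin 204°) = (-58.254, -5.6269). Then |WF| = |F − W| = 58.525.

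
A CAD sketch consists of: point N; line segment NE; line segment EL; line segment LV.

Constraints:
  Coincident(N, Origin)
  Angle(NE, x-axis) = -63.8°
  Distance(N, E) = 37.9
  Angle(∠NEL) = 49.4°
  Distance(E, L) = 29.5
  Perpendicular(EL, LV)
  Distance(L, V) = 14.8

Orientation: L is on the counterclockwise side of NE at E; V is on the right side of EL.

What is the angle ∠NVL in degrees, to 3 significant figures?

6.33°

∠NEL = 49.4°, so EL runs at -63.8° + (180° − 49.4°) = 66.8° from the x-axis; with |EL| = 29.5, L = E + 29.5·(cos 66.8°, sin 66.8°) = (28.4, -6.89). The perpendicularity gives LV at right angles to EL; with |LV| = 14.8 on the right of EL, V = L + 14.8·(0.919, -0.394) = (42.0, -12.7). Then cos ∠NVL = VN·VL / (|VN||VL|), giving 6.33°.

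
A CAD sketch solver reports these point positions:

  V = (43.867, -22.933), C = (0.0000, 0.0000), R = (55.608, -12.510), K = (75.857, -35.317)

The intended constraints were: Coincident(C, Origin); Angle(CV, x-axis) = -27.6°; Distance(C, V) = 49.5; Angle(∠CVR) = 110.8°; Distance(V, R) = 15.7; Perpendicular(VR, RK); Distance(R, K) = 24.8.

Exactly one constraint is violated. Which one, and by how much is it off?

Distance(R, K) = 24.8 — off by 5.70.

C = (0.00, 0.00) ✓; CV at -27.60° ✓; |CV| = 49.50 ✓; ∠CVR = 110.8° ✓; |VR| = 15.70 ✓; ∠(VR, RK) = 90.00° ✓; |RK| = 30.50 ✗.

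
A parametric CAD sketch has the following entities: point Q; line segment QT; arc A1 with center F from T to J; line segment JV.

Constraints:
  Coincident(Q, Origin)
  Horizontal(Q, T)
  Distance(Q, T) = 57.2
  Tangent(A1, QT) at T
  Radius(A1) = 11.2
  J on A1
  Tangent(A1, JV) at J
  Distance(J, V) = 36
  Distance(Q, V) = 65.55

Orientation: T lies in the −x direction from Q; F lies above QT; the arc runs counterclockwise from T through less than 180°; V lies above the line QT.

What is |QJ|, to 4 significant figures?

47.32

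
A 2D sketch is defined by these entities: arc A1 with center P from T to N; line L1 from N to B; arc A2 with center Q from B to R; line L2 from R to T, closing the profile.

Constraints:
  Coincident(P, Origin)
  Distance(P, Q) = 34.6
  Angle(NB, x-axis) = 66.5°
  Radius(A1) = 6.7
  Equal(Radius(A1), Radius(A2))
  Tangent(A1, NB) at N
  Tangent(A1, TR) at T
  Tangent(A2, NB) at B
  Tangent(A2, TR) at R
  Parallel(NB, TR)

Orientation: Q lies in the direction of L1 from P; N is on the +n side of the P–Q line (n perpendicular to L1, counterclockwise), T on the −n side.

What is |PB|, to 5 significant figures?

35.243

The slot axis is L1's direction at 66.5°, so u = (cos 66.5°, sin 66.5°) = (0.39875, 0.91706) and n = (−sin 66.5°, cos 66.5°) = (-0.91706, 0.39875). P is at the origin and Q lies 34.6 along u from P, so Q = 34.6·u = (13.797, 31.730). Tangency of A1 to both parallel lines with radius 6.7 puts N and T at P ± 6.7·n: N = (-6.1443, 2.6716), T = (6.1443, -2.6716). Equal radii place B and R the same way about Q: B = Q + 6.7·n = (7.6524, 34.402), R = Q − 6.7·n = (19.941, 29.059). Then |PB| = |B − P| = 35.243.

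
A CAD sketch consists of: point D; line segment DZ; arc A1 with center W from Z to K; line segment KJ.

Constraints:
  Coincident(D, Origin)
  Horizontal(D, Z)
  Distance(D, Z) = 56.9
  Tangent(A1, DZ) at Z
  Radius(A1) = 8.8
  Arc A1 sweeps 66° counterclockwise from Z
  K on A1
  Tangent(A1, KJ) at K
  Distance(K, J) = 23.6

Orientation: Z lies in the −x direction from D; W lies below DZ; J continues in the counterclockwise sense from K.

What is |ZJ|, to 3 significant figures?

32.1

D is at the origin; DZ is horizontal with |DZ| = 56.9 and Z on the −x side, so Z = (-56.9, 0.00). A1 meets DZ tangentially, so WZ is at right angles to DZ, so W = Z + (0, -8.8) = (-56.9, -8.80). On A1, Z sits at bearing 90° from W; a 66° counterclockwise sweep puts K at bearing 156°, so K = W + 8.8·(cos 156°, sin 156°) = (-64.9, -5.22). Since A1 is tangent to KJ there, WK ⟂ KJ, so KJ runs along (−sin 156°, cos 156°); with |KJ| = 23.6, J = (-74.5, -26.8). Then |ZJ| = |J − Z| = 32.1.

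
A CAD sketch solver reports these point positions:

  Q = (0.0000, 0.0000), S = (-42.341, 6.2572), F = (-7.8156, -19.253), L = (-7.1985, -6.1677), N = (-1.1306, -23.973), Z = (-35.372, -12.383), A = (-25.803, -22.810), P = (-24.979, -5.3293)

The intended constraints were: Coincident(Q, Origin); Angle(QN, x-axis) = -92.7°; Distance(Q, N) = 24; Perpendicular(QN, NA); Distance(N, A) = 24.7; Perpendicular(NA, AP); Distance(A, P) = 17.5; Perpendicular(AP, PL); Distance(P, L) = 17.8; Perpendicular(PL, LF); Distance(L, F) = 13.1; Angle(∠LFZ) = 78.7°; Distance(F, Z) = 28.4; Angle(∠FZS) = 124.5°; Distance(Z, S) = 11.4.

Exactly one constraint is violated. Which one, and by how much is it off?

Distance(Z, S) = 11.4 — off by 8.50.

Q = (0.00, 0.00) ✓; QN at -92.70° ✓; |QN| = 24.00 ✓; ∠(QN, NA) = 90.00° ✓; |NA| = 24.70 ✓; ∠(NA, AP) = 90.00° ✓; |AP| = 17.50 ✓; ∠(AP, PL) = 90.00° ✓; |PL| = 17.80 ✓; ∠(PL, LF) = 90.00° ✓; |LF| = 13.10 ✓; ∠LFZ = 78.70° ✓; |FZ| = 28.40 ✓; ∠FZS = 124.5° ✓; |ZS| = 19.90 ✗.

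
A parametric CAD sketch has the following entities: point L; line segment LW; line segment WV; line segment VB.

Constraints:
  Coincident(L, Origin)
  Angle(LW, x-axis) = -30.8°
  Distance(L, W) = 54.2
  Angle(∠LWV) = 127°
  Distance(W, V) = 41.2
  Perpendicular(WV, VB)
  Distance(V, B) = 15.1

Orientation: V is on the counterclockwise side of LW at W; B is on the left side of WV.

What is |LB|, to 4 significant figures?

79.02

L is at the origin; LW runs at -30.8° with length 54.2, so W = 54.2·(cos -30.8°, sin -30.8°) = (46.56, -27.75). ∠LWV = 127.0°, so WV runs at -30.8° + (180° − 127.0°) = 22.20° from the x-axis; with |WV| = 41.2, V = W + 41.2·(cos 22.20°, sin 22.20°) = (84.70, -12.19). WV is perpendicular to VB; with |VB| = 15.1 on the left of WV, B = V + 15.1·(-0.3778, 0.9259) = (79.00, 1.795). Then |LB| = |B − L| = 79.02.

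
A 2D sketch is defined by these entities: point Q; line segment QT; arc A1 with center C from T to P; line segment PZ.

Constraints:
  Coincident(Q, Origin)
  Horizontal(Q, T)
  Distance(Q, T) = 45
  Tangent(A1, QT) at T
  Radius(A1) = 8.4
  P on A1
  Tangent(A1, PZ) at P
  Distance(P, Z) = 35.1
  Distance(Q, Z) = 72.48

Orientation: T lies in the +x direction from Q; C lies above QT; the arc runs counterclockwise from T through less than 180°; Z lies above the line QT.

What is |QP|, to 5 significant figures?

53.717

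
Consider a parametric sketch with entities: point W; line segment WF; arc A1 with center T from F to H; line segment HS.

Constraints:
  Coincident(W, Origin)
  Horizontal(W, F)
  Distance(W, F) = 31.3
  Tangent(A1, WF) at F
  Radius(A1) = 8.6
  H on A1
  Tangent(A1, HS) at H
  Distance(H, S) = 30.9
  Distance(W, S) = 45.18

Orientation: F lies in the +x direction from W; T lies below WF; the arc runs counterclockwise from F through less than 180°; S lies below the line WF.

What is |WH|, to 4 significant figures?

24.23

W is at the origin; WF is horizontal with |WF| = 31.3 and F on the +x side, so F = (31.30, 0.000). A1 meets WF tangentially, so TF is at right angles to WF, so T = F + (0, -8.6) = (31.30, -8.600). Since TH ⟂ HS (tangency), |TS| = √(8.6² + 30.9²) = 32.07 regardless of where H sits on A1. So S lies on both circle(W, 45.18) and circle(T, 32.07); the below-WF intersection is S = (22.19, -39.35). H is the foot of the tangent from S: H = (22.70, -8.458).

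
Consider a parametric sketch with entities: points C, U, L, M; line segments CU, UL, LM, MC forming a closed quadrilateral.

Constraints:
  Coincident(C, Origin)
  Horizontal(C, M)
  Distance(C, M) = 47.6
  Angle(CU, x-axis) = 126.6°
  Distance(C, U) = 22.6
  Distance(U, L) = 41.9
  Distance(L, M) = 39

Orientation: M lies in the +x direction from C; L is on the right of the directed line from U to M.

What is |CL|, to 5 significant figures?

19.301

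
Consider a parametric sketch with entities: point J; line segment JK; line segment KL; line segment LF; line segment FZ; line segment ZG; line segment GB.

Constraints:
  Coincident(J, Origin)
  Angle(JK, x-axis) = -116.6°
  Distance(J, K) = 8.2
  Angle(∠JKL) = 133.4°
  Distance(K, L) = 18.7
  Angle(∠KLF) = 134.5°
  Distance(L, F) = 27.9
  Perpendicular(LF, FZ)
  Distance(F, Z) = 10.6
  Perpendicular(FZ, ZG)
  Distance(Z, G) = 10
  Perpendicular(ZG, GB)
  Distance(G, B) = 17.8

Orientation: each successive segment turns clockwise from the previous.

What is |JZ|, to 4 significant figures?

42.15

J is at the origin; JK runs at -116.6° with length 8.2, so K = (-3.672, -7.332). ∠JKL = 133.4° gives KL at -163.2° from the x-axis; with |KL| = 18.7, L = (-21.57, -12.74). ∠KLF = 134.5° gives LF at 151.3° from the x-axis; with |LF| = 27.9, F = (-46.05, 0.6613). LF ⟂ FZ, so FZ runs at 61.30°; with |FZ| = 10.6, Z = (-40.96, 9.959). Then |JZ| = |Z − J| = 42.15.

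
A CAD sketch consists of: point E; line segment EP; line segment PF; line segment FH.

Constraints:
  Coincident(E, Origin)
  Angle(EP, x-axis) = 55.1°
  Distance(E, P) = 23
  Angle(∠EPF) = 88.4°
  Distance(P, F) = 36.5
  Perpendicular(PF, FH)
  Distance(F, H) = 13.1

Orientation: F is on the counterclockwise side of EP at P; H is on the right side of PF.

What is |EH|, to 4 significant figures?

50.88

E is at the origin; EP runs at 55.1° with length 23.0, so P = 23.0·(cos 55.1°, sin 55.1°) = (13.16, 18.86). ∠EPF = 88.4°, so PF runs at 55.1° + (180° − 88.4°) = 146.7° from the x-axis; with |PF| = 36.5, F = P + 36.5·(cos 146.7°, sin 146.7°) = (-17.35, 38.90). PF is perpendicular to FH; with |FH| = 13.1 on the right of PF, H = F + 13.1·(0.5490, 0.8358) = (-10.16, 49.85). Then |EH| = |H − E| = 50.88.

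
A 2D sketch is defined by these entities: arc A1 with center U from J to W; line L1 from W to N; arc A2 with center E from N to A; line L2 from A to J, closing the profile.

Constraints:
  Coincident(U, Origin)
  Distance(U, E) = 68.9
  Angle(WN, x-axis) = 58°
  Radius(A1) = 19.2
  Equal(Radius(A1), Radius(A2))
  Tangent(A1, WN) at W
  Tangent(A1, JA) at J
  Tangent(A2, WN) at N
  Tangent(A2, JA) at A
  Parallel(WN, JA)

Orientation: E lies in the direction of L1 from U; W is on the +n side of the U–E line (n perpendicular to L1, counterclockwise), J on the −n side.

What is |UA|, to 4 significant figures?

71.53

Tangency of A1 to both parallel lines with radius 19.2 puts W and J at U ± 19.2·n: W = (-16.28, 10.17), J = (16.28, -10.17). Equal radii place N and A the same way about E: N = E + 19.2·n = (20.23, 68.60), A = E − 19.2·n = (52.79, 48.26). Then |UA| = |A − U| = 71.53.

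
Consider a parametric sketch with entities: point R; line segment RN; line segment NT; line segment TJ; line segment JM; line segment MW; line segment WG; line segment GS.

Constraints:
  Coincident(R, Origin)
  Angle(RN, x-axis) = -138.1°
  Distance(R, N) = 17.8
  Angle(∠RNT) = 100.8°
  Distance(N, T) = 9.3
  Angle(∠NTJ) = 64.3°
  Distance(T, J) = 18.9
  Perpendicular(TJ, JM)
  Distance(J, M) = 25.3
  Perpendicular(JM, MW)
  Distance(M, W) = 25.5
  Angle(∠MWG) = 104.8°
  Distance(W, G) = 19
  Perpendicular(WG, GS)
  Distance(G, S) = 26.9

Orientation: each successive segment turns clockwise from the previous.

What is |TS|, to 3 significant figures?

14.6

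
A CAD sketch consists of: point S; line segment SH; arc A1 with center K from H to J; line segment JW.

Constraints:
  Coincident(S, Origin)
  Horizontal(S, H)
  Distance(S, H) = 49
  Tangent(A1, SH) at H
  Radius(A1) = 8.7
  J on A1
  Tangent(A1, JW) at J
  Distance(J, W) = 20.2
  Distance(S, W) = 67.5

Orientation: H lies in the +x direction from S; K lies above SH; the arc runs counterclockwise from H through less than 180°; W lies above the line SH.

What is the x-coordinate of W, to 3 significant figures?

62.2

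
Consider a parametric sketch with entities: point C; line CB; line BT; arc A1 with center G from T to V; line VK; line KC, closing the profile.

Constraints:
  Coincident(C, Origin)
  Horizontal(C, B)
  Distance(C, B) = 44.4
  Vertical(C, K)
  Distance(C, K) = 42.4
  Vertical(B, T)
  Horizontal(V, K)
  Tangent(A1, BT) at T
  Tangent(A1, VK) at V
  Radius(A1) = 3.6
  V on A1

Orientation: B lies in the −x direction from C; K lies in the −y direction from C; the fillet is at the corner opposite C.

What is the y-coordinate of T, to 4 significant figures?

-38.80

C is at the origin; CB is horizontal with |CB| = 44.4 and B on the −x side, so B = (-44.40, 0.000). C and K share the same x with |CK| = 42.4 and K on the −y side, so K = (0.000, -42.40). The virtual corner opposite C is at (-44.40, -42.40). Since A1 is tangent to BT there, GT ⟂ BT and since A1 is tangent to VK there, GV ⟂ VK, with radius 3.6, so the center G sits 3.6 in from both sides at G = (-40.80, -38.80). That places the tangent points at T = (-44.40, -38.80) on BT and V = (-40.80, -42.40) on VK. So T.y = -38.80.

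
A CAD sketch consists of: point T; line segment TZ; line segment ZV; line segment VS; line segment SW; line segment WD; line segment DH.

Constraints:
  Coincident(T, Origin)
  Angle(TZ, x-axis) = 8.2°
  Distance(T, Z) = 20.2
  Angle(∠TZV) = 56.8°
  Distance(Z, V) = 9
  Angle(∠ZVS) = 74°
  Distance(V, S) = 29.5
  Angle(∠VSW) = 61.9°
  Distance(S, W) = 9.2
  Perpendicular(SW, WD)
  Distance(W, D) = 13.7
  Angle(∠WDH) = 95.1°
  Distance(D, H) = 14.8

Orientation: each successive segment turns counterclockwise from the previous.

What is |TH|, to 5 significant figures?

6.2010

T is at the origin; TZ runs at 8.2° with length 20.2, so Z = (19.993, 2.8811). ∠TZV = 56.8° gives ZV at 131.40° from the x-axis; with |ZV| = 9.0, V = (14.042, 9.6321). ∠ZVS = 74.0° gives VS at -122.60° from the x-axis; with |VS| = 29.5, S = (-1.8521, -15.220). ∠VSW = 61.9° gives SW at -4.5000° from the x-axis; with |SW| = 9.2, W = (7.3196, -15.942). SW ⟂ WD, so WD runs at 85.500°; with |WD| = 13.7, D = (8.3945, -2.2843). ∠WDH = 95.1° gives DH at 170.40° from the x-axis; with |DH| = 14.8, H = (-6.1983, 0.18388). Then |TH| = |H − T| = 6.2010.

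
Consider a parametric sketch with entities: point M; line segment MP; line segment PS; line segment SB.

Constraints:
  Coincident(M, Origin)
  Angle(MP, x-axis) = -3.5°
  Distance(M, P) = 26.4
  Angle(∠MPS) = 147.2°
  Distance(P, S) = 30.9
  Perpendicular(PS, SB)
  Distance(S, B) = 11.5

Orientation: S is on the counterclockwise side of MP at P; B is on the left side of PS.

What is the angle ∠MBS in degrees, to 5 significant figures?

93.020°

M is at the origin; MP runs at -3.5° with length 26.4, so P = 26.4·(cos -3.5°, sin -3.5°) = (26.351, -1.6117). ∠MPS = 147.2°, so PS runs at -3.5° + (180° − 147.2°) = 29.300° from the x-axis; with |PS| = 30.9, S = P + 30.9·(cos 29.300°, sin 29.300°) = (53.298, 13.510). The perpendicularity gives SB at right angles to PS; with |SB| = 11.5 on the left of PS, B = S + 11.5·(-0.48938, 0.87207) = (47.670, 23.539). Then cos ∠MBS = BM·BS / (|BM||BS|), giving 93.020°.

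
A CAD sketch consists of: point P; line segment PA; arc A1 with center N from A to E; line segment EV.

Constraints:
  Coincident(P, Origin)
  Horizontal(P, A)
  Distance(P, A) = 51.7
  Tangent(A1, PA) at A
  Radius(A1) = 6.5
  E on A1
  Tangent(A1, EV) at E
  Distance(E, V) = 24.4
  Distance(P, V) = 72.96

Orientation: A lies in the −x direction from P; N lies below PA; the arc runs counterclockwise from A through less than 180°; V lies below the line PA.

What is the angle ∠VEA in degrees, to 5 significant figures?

148.20°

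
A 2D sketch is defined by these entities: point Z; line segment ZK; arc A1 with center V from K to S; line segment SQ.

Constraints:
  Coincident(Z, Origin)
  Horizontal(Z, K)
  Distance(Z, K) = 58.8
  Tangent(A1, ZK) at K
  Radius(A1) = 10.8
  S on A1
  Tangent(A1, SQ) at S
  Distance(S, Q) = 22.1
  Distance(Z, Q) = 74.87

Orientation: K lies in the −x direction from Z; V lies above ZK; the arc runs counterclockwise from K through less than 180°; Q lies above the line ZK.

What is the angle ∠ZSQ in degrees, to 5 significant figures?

154.43°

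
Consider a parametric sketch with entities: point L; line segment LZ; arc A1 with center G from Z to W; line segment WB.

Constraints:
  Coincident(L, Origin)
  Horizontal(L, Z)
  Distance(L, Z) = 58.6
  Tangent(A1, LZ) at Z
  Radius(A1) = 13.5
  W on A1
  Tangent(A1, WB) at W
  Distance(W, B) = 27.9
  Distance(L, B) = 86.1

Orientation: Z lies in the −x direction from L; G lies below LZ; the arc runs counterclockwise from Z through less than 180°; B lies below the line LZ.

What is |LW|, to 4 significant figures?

72.70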